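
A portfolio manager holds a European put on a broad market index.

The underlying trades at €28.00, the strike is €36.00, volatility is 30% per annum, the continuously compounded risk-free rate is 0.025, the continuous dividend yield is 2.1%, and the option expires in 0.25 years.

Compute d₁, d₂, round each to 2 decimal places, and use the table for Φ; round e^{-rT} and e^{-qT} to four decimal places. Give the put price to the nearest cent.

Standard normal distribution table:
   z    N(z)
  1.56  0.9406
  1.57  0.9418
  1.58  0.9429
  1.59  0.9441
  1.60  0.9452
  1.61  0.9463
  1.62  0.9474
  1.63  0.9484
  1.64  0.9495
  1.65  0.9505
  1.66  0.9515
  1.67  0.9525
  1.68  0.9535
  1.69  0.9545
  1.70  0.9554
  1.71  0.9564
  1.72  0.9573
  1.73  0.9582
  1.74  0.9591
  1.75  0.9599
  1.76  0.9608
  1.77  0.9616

σ√T = 0.3·√0.25 = 0.1500
d₁ = [ln(28/36) + (0.025 − 0.021 + ½·0.3²)·0.25] / (σ√T) = (-0.2513 + 0.0123) / 0.1500 = -1.5938 → -1.59
d₂ = -1.5938 − 0.1500 = -1.7438 → -1.74
e^(−qT) = e^(−0.021·0.25) = 0.9948;  e^(−rT) = e^(−0.025·0.25) = 0.9938
N(−d₂) = N(1.74) = 0.9591;  N(−d₁) = N(1.59) = 0.9441
P = 36·0.9938·0.9591 − 28·0.9948·0.9441 = 34.3135 − 26.2973 = 8.0162

€8.02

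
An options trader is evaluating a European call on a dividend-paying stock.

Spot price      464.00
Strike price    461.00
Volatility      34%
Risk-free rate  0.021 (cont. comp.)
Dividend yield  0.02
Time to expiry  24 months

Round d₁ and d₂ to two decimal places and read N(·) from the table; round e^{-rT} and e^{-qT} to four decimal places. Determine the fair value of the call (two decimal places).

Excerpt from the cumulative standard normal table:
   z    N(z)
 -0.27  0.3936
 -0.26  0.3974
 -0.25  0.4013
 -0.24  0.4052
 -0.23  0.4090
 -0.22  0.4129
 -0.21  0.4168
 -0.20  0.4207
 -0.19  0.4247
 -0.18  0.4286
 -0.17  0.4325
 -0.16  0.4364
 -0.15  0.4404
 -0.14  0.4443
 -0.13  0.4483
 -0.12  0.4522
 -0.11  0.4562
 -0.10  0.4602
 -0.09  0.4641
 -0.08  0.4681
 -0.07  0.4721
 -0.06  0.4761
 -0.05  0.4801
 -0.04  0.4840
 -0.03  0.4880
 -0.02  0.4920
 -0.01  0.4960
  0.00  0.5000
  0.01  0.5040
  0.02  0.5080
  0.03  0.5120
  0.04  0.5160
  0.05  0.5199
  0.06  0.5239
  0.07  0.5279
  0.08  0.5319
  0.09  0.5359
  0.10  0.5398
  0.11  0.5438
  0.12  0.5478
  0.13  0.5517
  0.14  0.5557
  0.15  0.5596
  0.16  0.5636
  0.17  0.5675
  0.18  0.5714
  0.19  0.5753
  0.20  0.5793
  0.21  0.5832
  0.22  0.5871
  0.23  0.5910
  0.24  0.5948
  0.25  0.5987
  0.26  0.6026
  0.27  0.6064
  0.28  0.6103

86.12

σ√T = 0.34 × 1.4142 = 0.4808
d₁ = [ln(464/461) + (0.021 − 0.02 + ½·0.34²)·2] / (σ√T) = (0.0065 + 0.1176) / 0.4808 = 0.2581 ⇒ 0.26
d₂ = 0.2581 − 0.4808 = -0.2228 ⇒ -0.22
exp(−qT) = exp(−0.02·2) = 0.9608;  exp(−rT) = exp(−0.021·2) = 0.9589
N(d₁) = N(0.26) = 0.6026;  N(d₂) = N(-0.22) = 0.4129
C = 464·0.9608·0.6026 − 461·0.9589·0.4129 = 268.6458 − 182.5236 = 86.1222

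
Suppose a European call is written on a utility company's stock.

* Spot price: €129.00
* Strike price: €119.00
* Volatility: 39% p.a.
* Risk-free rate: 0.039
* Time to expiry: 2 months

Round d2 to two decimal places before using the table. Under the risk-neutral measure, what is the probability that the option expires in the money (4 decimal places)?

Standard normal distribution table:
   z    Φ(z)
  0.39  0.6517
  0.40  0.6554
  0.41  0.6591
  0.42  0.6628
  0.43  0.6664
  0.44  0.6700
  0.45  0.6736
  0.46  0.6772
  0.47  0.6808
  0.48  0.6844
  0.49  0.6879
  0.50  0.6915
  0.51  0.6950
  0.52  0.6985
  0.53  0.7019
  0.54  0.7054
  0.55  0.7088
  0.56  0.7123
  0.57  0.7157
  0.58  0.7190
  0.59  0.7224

σ√T = 0.39 × 0.4082 = 0.1592
d₁ = [ln(129/119) + (0.039 + 0.39²/2)·0.1667] / 0.1592 = [0.0807 + 0.0192] / 0.1592 = 0.6272 which rounds to 0.63
d₂ = d₁ − σ√T = 0.6272 − 0.1592 = 0.4680 which rounds to 0.47
Risk-neutral Pr[S_T > K] = N(d₂) = N(0.47) = 0.6808

0.6808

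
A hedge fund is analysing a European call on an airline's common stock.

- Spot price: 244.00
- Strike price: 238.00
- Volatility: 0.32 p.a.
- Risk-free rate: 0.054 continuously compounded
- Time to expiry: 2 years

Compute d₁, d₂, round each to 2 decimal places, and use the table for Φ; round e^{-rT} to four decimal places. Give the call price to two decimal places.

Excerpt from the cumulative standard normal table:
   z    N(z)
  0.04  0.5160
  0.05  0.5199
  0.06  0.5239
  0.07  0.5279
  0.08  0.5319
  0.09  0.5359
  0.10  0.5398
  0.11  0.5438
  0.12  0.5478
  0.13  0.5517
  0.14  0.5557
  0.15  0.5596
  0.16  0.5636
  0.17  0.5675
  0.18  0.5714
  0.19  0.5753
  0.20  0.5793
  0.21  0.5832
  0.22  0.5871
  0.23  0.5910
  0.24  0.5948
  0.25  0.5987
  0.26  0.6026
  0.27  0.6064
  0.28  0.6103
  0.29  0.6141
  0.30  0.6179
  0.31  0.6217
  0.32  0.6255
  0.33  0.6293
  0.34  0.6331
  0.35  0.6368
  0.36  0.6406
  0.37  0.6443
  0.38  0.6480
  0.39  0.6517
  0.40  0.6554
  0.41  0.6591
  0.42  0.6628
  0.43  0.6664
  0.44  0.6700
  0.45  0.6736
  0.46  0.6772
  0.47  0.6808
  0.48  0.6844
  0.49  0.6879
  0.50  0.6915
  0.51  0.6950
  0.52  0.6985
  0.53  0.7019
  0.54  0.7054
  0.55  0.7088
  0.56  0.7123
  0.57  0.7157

57.66

σ√T = 0.32·√2 = 0.4525
d₁ = [ln(244/238) + (0.054 + 0.32²/2)·2] / 0.4525 = [0.0249 + 0.2104] / 0.4525 = 0.5199 ⇒ 0.52
d₂ = d₁ − σ√T = 0.5199 − 0.4525 = 0.0674 ⇒ 0.07
e^(−rT) = e^(−0.054·2) = 0.8976
N(d₁) = N(0.52) = 0.6985;  N(d₂) = N(0.07) = 0.5279
C = 244·0.6985 − 238·0.8976·0.5279 = 170.4340 − 112.7746 = 57.6594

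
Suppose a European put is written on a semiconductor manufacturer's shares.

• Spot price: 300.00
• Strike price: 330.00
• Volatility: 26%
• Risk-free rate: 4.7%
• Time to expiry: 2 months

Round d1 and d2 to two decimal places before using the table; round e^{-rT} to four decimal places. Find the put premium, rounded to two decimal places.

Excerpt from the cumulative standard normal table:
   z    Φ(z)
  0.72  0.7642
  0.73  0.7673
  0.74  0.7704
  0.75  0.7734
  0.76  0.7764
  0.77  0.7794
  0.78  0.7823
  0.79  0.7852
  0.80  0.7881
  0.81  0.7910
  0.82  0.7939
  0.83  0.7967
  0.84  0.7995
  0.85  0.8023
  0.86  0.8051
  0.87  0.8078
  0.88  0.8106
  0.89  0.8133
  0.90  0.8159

σ√T = 0.26·√0.1667 = 0.1061
d₁ = [ln(300/330) + (0.047 + 0.26²/2)·0.1667] / 0.1061 = [-0.0953 + 0.0135] / 0.1061 = -0.7711 ⇒ -0.77
d₂ = d₁ − σ√T = -0.7711 − 0.1061 = -0.8772 ⇒ -0.88
e^(−rT) = e^(−0.047·0.1667) = 0.9922
N(−d₂) = N(0.88) = 0.8106;  N(−d₁) = N(0.77) = 0.7794
P = 330·0.9922·0.8106 − 300·0.7794 = 265.4115 − 233.8200 = 31.5915

31.59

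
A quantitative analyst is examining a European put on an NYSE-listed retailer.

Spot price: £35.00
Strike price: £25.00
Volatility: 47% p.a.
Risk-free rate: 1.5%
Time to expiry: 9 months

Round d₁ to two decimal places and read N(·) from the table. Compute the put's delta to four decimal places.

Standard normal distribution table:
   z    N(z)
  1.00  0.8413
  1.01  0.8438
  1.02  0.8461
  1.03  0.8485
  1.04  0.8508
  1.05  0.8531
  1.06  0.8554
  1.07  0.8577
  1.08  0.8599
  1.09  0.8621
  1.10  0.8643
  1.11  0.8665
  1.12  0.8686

T = 0.75;  σ√T = 0.4070
d₁ = [ln(35/25) + (0.015 + 0.47²/2)·0.75] / 0.4070 = [0.3365 + 0.0941] / 0.4070 = 1.0578 → 1.06
N(d₁) = N(1.06) = 0.8554
Δ_put = N(d₁) − 1 = 0.8554 − 1 = -0.1446

-0.1446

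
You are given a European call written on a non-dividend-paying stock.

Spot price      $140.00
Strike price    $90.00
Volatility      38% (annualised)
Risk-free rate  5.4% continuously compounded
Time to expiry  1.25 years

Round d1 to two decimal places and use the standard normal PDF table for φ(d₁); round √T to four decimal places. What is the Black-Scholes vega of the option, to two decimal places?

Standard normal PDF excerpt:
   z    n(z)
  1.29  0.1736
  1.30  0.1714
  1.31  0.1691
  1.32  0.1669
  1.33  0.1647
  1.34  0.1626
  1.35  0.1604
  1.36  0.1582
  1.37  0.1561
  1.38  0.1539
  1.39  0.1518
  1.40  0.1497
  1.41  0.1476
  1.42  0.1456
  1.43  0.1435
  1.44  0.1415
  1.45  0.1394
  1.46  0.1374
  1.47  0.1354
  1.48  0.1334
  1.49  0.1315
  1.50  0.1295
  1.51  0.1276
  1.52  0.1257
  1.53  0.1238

T = 1.25;  σ√T = 0.4249
d₁ = [ln(140/90) + (0.054 + 0.38²/2)·1.25] / 0.4249 = [0.4418 + 0.1578] / 0.4249 = 1.4113 ≈ 1.41
√T = √1.25 = 1.1180
φ(d₁) = φ(1.41) = 0.1476
vega = S·φ(d₁)·√T = 140·0.1476·1.1180 = 23.1024
(The put has the same vega.)

23.10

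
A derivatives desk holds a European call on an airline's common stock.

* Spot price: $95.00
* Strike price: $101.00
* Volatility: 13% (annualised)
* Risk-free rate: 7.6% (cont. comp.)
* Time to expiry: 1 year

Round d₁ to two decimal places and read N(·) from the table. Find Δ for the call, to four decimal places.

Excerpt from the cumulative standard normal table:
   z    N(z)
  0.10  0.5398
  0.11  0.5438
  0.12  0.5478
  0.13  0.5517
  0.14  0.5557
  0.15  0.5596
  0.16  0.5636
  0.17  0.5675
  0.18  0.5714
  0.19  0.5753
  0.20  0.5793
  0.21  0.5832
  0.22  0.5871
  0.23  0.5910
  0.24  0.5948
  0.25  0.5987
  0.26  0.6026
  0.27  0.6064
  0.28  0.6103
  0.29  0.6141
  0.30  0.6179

0.5714

σ√T = 0.13·√1 = 0.1300
d₁ = [ln(95/101) + (0.076 + 0.13²/2)·1] / 0.1300 = [-0.0612 + 0.0844] / 0.1300 = 0.1785 → 0.18
N(d₁) = N(0.18) = 0.5714
Δ_call = N(d₁) = 0.5714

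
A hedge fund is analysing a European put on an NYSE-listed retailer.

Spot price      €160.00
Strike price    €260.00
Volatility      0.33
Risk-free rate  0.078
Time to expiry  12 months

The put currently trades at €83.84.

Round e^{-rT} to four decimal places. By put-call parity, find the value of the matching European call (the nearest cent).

€3.34

e^(−rT) = e^(−0.078·1) = 0.9250
Put-call parity: C − P = S − K·e^(−rT) = 160 − 260·0.9250 = 160 − 240.5000 = -80.5000
C = P + (C − P) = 83.84 + (-80.5000) = 3.3400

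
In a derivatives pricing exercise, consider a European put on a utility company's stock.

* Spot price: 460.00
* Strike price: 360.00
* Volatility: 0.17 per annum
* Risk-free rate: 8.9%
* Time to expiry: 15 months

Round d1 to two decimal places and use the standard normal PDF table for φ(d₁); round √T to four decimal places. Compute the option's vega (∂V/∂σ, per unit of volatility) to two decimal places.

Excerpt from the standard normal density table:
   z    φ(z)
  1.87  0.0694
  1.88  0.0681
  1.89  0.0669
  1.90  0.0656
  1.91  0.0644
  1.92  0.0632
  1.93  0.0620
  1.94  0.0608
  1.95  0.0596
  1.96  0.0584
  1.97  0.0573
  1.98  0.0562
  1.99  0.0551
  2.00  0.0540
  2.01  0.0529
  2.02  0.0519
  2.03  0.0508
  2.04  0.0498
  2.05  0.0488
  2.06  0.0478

29.47

σ√T = 0.17·√1.25 = 0.1901
ln(S/K) + (r + σ²/2)T = ln(460/360) + (0.089 + 0.17²/2)·1.25 = 0.2451 + 0.1293 = 0.3744
d₁ = 0.3744 / 0.1901 = 1.9700 ⇒ 1.97
√T = √1.25 = 1.1180
φ(d₁) = φ(1.97) = 0.0573
vega = S·φ(d₁)·√T = 460·0.0573·1.1180 = 29.4682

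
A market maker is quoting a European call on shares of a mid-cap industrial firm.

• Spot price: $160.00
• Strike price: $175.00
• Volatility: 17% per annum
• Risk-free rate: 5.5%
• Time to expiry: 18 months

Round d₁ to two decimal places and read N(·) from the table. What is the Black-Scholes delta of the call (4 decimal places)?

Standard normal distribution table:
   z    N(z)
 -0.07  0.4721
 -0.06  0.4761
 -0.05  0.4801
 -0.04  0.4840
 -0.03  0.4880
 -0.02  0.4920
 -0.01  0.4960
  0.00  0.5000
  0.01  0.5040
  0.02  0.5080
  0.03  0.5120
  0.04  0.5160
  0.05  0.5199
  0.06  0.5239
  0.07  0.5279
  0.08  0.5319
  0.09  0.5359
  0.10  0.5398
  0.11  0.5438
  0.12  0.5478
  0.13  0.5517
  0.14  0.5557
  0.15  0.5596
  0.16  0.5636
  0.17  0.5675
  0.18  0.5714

T = 1.5;  σ√T = 0.2082
d₁ = [ln(160/175) + (0.055 + 0.17²/2)·1.5] / 0.2082 = [-0.0896 + 0.1042] / 0.2082 = 0.0699 → 0.07
N(d₁) = N(0.07) = 0.5279
Δ_call = N(d₁) = 0.5279

0.5279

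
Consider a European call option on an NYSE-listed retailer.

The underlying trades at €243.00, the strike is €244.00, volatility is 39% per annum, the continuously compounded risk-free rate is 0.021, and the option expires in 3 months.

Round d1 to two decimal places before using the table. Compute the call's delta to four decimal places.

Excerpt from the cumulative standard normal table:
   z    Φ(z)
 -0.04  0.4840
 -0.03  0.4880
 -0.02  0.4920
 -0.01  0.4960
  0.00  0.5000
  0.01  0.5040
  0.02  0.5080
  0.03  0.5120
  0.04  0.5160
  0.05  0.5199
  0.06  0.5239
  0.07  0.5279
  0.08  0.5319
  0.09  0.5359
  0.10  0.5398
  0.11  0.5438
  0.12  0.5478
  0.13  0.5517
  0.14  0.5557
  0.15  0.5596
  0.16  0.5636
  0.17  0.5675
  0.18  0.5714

0.5398

σ√T = 0.39·√0.25 = 0.1950
ln(S/K) + (r + σ²/2)T = ln(243/244) + (0.021 + 0.39²/2)·0.25 = -0.0041 + 0.0243 = 0.0202
d₁ = 0.0202 / 0.1950 = 0.1034 → 0.10
N(d₁) = N(0.10) = 0.5398
Δ_call = N(d₁) = 0.5398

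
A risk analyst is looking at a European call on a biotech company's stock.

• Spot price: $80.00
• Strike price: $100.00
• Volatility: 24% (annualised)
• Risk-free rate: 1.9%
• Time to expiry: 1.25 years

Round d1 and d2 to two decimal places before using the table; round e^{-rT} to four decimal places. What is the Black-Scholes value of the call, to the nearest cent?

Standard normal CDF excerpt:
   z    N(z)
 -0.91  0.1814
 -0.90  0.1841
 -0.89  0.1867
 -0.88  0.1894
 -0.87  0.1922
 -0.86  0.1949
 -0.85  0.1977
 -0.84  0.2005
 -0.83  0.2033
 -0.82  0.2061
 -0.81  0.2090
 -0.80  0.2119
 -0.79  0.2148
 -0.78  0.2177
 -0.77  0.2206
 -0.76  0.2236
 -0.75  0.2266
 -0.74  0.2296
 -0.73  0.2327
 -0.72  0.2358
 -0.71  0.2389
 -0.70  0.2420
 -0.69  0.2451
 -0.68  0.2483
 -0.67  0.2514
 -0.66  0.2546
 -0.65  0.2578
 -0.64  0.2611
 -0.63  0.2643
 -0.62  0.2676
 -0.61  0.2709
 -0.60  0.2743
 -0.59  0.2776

$3.18

σ√T = 0.24 × 1.1180 = 0.2683
d₁ = [ln(80/100) + (0.019 + 0.24²/2)·1.25] / 0.2683 = [-0.2231 + 0.0597] / 0.2683 = -0.6089 which rounds to -0.61
d₂ = d₁ − σ√T = -0.6089 − 0.2683 = -0.8773 which rounds to -0.88
e^(−rT) = e^(−0.019·1.25) = 0.9765
N(d₁) = N(-0.61) = 0.2709;  N(d₂) = N(-0.88) = 0.1894
C = 80·0.2709 − 100·0.9765·0.1894 = 21.6720 − 18.4949 = 3.1771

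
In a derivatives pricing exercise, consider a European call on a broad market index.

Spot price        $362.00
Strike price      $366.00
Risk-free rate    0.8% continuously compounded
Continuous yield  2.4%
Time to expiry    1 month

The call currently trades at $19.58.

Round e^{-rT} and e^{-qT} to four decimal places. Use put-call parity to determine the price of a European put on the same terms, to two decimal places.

e^(−qT) = e^(−0.024·0.08333) = 0.9980;  e^(−rT) = e^(−0.008·0.08333) = 0.9993
Put-call parity: C − P = S·e^(−qT) − K·e^(−rT) = 362·0.9980 − 366·0.9993 = 361.2760 − 365.7438 = -4.4678
P = C − (C − P) = 19.58 − (-4.4678) = 24.0478

$24.05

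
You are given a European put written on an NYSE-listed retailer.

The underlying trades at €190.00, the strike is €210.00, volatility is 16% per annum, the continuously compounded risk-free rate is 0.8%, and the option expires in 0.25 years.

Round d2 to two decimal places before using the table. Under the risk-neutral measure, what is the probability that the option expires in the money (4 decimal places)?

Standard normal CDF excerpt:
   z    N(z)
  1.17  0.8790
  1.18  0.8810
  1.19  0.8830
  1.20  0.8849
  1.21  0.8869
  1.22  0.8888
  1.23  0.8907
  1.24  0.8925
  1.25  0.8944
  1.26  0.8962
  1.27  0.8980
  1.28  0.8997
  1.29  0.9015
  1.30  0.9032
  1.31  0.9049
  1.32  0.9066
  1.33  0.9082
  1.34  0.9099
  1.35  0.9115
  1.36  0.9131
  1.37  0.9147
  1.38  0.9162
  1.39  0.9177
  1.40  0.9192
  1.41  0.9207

σ√T = 0.16 × 0.5000 = 0.0800
d₁ = [ln(190/210) + (0.008 + 0.16²/2)·0.25] / 0.0800 = [-0.1001 + 0.0052] / 0.0800 = -1.1860 ≈ -1.19
d₂ = d₁ − σ√T = -1.1860 − 0.0800 = -1.2660 ≈ -1.27
Risk-neutral Pr[S_T < K] = N(−d₂) = N(1.27) = 0.8980

0.8980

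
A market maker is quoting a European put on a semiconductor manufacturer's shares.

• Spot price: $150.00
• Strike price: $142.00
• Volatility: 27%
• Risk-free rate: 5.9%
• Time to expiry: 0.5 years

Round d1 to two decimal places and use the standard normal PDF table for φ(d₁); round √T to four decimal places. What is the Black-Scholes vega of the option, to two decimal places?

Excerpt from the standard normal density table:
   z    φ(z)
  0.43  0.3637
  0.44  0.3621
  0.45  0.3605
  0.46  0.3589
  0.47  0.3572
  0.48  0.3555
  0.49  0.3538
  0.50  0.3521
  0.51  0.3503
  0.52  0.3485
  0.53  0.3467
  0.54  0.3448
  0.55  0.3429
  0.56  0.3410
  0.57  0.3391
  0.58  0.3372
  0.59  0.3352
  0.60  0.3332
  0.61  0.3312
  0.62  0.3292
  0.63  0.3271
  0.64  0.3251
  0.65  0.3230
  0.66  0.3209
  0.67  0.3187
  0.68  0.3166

36.57

σ√T = 0.27·√0.5 = 0.1909
d₁ = [ln(150/142) + (0.059 + ½·0.27²)·0.5] / (σ√T) = (0.0548 + 0.0477) / 0.1909 = 0.5371 which rounds to 0.54
√T = √0.5 = 0.7071
φ(d₁) = φ(0.54) = 0.3448
vega = S·φ(d₁)·√T = 150·0.3448·0.7071 = 36.5712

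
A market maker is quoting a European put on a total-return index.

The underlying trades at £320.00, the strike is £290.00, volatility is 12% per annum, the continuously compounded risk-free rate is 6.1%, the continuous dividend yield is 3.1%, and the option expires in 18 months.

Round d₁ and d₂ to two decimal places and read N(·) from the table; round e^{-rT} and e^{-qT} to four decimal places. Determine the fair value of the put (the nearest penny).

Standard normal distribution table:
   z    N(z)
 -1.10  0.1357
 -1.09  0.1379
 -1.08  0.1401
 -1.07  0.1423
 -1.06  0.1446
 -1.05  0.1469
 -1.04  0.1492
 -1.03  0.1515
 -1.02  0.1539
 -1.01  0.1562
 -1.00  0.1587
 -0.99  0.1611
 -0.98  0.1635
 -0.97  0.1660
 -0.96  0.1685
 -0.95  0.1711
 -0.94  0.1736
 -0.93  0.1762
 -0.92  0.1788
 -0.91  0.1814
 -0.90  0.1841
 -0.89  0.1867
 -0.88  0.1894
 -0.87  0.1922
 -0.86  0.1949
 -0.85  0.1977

T = 1.5;  σ√T = 0.1470
d₁ = [ln(320/290) + (0.061 − 0.031 + ½·0.12²)·1.5] / (σ√T) = (0.0984 + 0.0558) / 0.1470 = 1.0495 → 1.05
d₂ = 1.0495 − 0.1470 = 0.9025 → 0.90
e^(−qT) = e^(−0.031·1.5) = 0.9546;  e^(−rT) = e^(−0.061·1.5) = 0.9126
N(−d₂) = N(-0.90) = 0.1841;  N(−d₁) = N(-1.05) = 0.1469
P = 290·0.9126·0.1841 − 320·0.9546·0.1469 = 48.7228 − 44.8738 = 3.8490

£3.85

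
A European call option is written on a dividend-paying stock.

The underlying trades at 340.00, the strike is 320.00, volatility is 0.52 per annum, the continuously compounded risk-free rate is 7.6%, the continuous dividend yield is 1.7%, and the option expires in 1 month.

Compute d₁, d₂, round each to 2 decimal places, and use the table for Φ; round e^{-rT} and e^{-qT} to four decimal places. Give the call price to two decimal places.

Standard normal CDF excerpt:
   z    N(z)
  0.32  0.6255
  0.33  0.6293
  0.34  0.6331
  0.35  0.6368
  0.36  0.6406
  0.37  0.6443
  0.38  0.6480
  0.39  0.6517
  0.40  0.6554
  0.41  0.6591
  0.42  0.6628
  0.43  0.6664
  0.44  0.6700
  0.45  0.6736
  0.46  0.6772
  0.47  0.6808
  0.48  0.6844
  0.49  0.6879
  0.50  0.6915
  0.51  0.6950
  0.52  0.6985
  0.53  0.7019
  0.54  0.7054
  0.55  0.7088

32.27

T = 0.08333;  σ√T = 0.1501
d₁ = [ln(340/320) + (0.076 − 0.017 + 0.52²/2)·0.08333] / 0.1501 = [0.0606 + 0.0162] / 0.1501 = 0.5117 ⇒ 0.51
d₂ = d₁ − σ√T = 0.5117 − 0.1501 = 0.3616 ⇒ 0.36
exp(−qT) = exp(−0.017·0.08333) = 0.9986;  exp(−rT) = exp(−0.076·0.08333) = 0.9937
N(d₁) = N(0.51) = 0.6950;  N(d₂) = N(0.36) = 0.6406
C = 340·0.9986·0.6950 − 320·0.9937·0.6406 = 235.9692 − 203.7006 = 32.2686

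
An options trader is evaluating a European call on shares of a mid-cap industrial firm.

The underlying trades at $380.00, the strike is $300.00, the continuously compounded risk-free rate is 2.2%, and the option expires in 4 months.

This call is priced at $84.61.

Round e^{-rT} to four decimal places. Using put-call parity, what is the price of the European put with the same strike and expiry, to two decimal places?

$2.42

exp(−rT) = exp(−0.022·0.3333) = 0.9927
Put-call parity: C − P = S − K·e^(−rT) = 380 − 300·0.9927 = 380 − 297.8100 = 82.1900
P = C − (C − P) = 84.61 − (82.1900) = 2.4200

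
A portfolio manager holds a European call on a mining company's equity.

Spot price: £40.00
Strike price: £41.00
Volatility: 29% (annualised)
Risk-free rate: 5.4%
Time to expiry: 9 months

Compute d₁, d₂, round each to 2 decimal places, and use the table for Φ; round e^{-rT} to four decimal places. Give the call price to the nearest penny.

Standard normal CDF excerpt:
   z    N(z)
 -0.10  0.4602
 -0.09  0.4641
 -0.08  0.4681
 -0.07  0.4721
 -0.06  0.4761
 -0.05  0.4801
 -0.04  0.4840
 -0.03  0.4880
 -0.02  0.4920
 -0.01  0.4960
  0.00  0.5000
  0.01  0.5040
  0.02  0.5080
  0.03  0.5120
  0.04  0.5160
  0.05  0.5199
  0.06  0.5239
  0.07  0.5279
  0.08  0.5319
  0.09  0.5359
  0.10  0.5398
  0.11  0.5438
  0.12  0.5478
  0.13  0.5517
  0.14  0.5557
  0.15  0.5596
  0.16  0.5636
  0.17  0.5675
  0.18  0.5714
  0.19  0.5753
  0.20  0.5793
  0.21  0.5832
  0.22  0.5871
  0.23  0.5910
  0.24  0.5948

£4.27

σ√T = 0.29·√0.75 = 0.2511
d₁ = [ln(40/41) + (0.054 + ½·0.29²)·0.75] / (σ√T) = (-0.0247 + 0.0720) / 0.2511 = 0.1885 ≈ 0.19
d₂ = 0.1885 − 0.2511 = -0.0626 ≈ -0.06
exp(−rT) = exp(−0.054·0.75) = 0.9603
N(d₁) = N(0.19) = 0.5753;  N(d₂) = N(-0.06) = 0.4761
C = 40·0.5753 − 41·0.9603·0.4761 = 23.0120 − 18.7452 = 4.2668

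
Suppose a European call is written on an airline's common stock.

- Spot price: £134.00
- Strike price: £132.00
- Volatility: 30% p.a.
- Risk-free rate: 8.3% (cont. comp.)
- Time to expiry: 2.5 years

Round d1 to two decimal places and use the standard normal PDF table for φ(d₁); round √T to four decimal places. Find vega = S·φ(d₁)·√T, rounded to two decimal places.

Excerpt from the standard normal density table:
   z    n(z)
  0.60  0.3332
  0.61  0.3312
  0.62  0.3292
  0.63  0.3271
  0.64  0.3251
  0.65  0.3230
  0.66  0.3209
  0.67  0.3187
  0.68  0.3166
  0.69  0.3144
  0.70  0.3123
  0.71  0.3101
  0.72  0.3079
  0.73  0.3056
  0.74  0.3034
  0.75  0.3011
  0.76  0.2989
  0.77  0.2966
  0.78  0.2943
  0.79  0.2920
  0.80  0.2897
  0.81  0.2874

σ√T = 0.3·√2.5 = 0.4743
d₁ = [ln(134/132) + (0.083 + 0.3²/2)·2.5] / 0.4743 = [0.0150 + 0.3200] / 0.4743 = 0.7063 ⇒ 0.71
√T = √2.5 = 1.5811
φ(d₁) = φ(0.71) = 0.3101
vega = S·φ(d₁)·√T = 134·0.3101·1.5811 = 65.7001
(Call and put vega coincide under Black-Scholes.)

65.70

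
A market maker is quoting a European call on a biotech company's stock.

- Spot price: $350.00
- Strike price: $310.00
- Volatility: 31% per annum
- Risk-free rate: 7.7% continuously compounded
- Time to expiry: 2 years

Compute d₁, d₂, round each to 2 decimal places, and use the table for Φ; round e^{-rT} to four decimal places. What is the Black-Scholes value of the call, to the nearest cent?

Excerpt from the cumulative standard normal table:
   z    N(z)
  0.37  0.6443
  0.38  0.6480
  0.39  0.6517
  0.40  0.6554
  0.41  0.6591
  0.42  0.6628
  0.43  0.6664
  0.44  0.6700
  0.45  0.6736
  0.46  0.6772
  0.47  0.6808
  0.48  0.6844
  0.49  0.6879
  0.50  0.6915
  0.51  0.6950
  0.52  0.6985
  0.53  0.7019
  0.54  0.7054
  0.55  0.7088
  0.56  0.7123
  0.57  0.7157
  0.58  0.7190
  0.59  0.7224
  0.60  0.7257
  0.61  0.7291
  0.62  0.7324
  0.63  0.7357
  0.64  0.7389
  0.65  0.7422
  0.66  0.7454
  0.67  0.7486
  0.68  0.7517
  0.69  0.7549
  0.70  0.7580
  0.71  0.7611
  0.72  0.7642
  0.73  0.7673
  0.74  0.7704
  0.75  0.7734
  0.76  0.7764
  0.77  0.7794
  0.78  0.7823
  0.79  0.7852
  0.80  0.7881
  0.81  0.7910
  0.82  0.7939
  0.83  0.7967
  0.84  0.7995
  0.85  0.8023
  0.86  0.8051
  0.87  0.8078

$105.64

σ√T = 0.31 × 1.4142 = 0.4384
d₁ = [ln(350/310) + (0.077 + 0.31²/2)·2] / 0.4384 = [0.1214 + 0.2501] / 0.4384 = 0.8473 → 0.85
d₂ = d₁ − σ√T = 0.8473 − 0.4384 = 0.4089 → 0.41
e^(−rT) = e^(−0.077·2) = 0.8573
N(d₁) = N(0.85) = 0.8023;  N(d₂) = N(0.41) = 0.6591
C = 350·0.8023 − 310·0.8573·0.6591 = 280.8050 − 175.1644 = 105.6406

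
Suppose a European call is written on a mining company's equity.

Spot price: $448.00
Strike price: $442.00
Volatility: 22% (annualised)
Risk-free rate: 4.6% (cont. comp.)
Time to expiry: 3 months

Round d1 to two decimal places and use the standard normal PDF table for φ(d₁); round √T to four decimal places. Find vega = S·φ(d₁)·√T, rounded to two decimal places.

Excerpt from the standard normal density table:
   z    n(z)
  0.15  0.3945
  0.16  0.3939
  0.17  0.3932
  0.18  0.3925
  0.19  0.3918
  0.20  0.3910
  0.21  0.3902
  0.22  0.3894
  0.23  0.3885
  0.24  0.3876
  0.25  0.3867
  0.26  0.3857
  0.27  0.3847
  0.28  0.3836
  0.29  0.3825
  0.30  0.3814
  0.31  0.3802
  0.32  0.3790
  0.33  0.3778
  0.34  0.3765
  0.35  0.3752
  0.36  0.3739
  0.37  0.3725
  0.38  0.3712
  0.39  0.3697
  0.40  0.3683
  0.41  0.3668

85.93

σ√T = 0.22 × 0.5000 = 0.1100
d₁ = [ln(448/442) + (0.046 + 0.22²/2)·0.25] / 0.1100 = [0.0135 + 0.0175] / 0.1100 = 0.2821 ≈ 0.28
√T = √0.25 = 0.5000
φ(d₁) = φ(0.28) = 0.3836
vega = S·φ(d₁)·√T = 448·0.3836·0.5000 = 85.9264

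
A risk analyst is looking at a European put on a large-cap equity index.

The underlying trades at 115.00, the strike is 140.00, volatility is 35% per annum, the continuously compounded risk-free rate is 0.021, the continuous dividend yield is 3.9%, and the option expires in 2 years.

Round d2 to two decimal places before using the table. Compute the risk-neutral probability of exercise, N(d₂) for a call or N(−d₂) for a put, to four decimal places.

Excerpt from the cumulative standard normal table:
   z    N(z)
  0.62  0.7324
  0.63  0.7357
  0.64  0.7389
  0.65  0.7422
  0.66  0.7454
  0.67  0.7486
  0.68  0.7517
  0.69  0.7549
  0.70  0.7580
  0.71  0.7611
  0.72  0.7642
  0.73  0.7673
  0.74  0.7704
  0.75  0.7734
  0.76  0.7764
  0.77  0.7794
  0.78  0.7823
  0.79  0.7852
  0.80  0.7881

σ√T = 0.35 × 1.4142 = 0.4950
d₁ = [ln(115/140) + (0.021 − 0.039 + 0.35²/2)·2] / 0.4950 = [-0.1967 + 0.0865] / 0.4950 = -0.2227 ≈ -0.22
d₂ = d₁ − σ√T = -0.2227 − 0.4950 = -0.7176 ≈ -0.72
Risk-neutral Pr[S_T < K] = N(−d₂) = N(0.72) = 0.7642

0.7642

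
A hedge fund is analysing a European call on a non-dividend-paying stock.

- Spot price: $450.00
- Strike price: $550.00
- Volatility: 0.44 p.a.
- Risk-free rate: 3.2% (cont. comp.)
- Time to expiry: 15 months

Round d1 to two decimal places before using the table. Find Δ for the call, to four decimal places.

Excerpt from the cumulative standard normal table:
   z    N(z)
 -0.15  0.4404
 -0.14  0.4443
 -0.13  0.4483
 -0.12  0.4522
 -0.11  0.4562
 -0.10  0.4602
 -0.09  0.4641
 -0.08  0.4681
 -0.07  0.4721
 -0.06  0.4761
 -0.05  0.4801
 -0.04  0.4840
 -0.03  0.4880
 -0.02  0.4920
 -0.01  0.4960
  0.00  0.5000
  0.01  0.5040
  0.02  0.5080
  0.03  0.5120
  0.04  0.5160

0.4681

T = 1.25;  σ√T = 0.4919
d₁ = [ln(450/550) + (0.032 + 0.44²/2)·1.25] / 0.4919 = [-0.2007 + 0.1610] / 0.4919 = -0.0806 ≈ -0.08
N(d₁) = N(-0.08) = 0.4681
Δ_call = N(d₁) = 0.4681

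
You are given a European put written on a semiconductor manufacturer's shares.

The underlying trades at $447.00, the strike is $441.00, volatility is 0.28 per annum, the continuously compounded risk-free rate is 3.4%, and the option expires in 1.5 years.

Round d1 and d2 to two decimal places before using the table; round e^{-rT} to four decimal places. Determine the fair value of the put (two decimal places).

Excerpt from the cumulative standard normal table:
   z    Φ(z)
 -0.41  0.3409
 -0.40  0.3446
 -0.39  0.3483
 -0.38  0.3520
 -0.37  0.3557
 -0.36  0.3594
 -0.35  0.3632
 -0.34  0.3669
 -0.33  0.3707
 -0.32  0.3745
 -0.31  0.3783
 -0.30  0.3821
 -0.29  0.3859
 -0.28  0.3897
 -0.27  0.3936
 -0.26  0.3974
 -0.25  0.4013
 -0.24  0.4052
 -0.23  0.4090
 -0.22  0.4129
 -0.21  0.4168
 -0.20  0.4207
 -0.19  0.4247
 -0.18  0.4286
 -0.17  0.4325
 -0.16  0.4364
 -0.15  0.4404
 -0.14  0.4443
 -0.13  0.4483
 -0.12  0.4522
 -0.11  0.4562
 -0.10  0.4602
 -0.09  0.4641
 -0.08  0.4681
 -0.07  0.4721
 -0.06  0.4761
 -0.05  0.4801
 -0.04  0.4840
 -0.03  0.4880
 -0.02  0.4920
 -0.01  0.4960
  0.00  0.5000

T = 1.5;  σ√T = 0.3429
ln(S/K) + (r + σ²/2)T = ln(447/441) + (0.034 + 0.28²/2)·1.5 = 0.0135 + 0.1098 = 0.1233
d₁ = 0.1233 / 0.3429 = 0.3596 ⇒ 0.36
d₂ = d₁ − σ√T = 0.3596 − 0.3429 = 0.0167 ⇒ 0.02
e^(−rT) = e^(−0.034·1.5) = 0.9503
P = 441·0.9503·N(-0.02) − 447·N(-0.36) = 441·0.9503·0.4920 − 447·0.3594 = 206.1885 − 160.6518 = 45.5367

$45.54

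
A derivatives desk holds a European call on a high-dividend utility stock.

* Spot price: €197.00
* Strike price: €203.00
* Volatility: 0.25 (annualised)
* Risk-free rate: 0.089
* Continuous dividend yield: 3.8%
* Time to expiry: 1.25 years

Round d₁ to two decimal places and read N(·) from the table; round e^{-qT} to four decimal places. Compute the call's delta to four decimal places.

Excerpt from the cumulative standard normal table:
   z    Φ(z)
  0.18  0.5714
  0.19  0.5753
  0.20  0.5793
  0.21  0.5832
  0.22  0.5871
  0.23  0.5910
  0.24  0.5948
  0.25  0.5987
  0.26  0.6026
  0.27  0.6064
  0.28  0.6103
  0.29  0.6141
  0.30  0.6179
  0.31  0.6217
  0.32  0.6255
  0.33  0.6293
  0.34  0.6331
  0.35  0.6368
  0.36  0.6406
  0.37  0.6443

0.5746

σ√T = 0.25 × 1.1180 = 0.2795
d₁ = [ln(197/203) + (0.089 − 0.038 + 0.25²/2)·1.25] / 0.2795 = [-0.0300 + 0.1028] / 0.2795 = 0.2605 → 0.26
N(d₁) = N(0.26) = 0.6026
Δ_call = e^(−qT)·N(d₁) = 0.9536·0.6026 = 0.5746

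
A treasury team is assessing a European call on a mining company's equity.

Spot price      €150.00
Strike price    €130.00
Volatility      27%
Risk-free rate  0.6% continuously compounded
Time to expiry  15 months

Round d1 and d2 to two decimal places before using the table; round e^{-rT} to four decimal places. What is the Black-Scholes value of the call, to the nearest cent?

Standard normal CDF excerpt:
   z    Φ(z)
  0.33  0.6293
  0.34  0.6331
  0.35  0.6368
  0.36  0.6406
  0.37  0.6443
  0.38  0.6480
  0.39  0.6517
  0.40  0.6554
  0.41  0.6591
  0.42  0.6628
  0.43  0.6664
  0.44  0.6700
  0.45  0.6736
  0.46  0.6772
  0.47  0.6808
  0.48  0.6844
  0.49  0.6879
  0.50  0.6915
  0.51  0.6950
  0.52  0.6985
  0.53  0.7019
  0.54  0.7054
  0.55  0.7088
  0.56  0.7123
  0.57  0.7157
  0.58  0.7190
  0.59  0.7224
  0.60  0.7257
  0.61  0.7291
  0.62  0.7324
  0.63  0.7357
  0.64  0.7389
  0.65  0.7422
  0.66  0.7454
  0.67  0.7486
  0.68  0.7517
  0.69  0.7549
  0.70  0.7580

€29.17

σ√T = 0.27·√1.25 = 0.3019
ln(S/K) + (r + σ²/2)T = ln(150/130) + (0.006 + 0.27²/2)·1.25 = 0.1431 + 0.0531 = 0.1962
d₁ = 0.1962 / 0.3019 = 0.6498 ≈ 0.65
d₂ = d₁ − σ√T = 0.6498 − 0.3019 = 0.3480 ≈ 0.35
exp(−rT) = exp(−0.006·1.25) = 0.9925
N(d₁) = N(0.65) = 0.7422;  N(d₂) = N(0.35) = 0.6368
C = 150·0.7422 − 130·0.9925·0.6368 = 111.3300 − 82.1631 = 29.1669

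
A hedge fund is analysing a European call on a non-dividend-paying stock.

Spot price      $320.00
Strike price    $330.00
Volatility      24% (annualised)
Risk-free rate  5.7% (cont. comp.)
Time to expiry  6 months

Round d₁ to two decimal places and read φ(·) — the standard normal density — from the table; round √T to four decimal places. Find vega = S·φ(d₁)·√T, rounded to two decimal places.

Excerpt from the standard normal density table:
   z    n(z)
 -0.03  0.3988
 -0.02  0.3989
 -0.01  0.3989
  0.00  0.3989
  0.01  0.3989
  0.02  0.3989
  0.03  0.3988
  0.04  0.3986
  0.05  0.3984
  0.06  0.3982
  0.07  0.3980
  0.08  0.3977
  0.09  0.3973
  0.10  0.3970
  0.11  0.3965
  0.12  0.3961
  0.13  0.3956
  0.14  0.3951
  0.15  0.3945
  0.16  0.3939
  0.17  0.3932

σ√T = 0.24·√0.5 = 0.1697
d₁ = [ln(320/330) + (0.057 + 0.24²/2)·0.5] / 0.1697 = [-0.0308 + 0.0429] / 0.1697 = 0.0715 ⇒ 0.07
√T = √0.5 = 0.7071
φ(d₁) = φ(0.07) = 0.3980
vega = S·φ(d₁)·√T = 320·0.3980·0.7071 = 90.0563

90.06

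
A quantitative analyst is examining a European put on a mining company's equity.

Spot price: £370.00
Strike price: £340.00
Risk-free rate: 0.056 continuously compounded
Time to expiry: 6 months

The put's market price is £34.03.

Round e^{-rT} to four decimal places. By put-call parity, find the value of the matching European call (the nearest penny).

£73.41

e^(−rT) = e^(−0.056·0.5) = 0.9724
Put-call parity: C − P = S − K·e^(−rT) = 370 − 340·0.9724 = 370 − 330.6160 = 39.3840
C = P + (C − P) = 34.03 + (39.3840) = 73.4140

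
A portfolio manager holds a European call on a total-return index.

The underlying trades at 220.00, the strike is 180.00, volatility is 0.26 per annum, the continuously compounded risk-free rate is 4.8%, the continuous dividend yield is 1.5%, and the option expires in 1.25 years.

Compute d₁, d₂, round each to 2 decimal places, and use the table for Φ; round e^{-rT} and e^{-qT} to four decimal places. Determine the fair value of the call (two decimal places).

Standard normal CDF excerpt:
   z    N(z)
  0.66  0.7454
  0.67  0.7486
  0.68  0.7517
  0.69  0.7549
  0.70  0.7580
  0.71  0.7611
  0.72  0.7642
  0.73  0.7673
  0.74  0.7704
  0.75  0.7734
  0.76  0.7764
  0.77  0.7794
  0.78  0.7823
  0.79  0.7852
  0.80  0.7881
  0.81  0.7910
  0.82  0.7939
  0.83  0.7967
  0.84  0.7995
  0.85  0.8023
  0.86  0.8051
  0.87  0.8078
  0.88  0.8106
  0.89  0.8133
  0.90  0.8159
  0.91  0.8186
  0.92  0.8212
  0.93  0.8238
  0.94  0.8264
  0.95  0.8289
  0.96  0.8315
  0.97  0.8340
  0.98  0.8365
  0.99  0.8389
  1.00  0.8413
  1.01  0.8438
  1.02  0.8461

52.63

σ√T = 0.26·√1.25 = 0.2907
d₁ = [ln(220/180) + (0.048 − 0.015 + 0.26²/2)·1.25] / 0.2907 = [0.2007 + 0.0835] / 0.2907 = 0.9776 which rounds to 0.98
d₂ = d₁ − σ√T = 0.9776 − 0.2907 = 0.6869 which rounds to 0.69
exp(−qT) = exp(−0.015·1.25) = 0.9814;  exp(−rT) = exp(−0.048·1.25) = 0.9418
N(d₁) = N(0.98) = 0.8365;  N(d₂) = N(0.69) = 0.7549
C = 220·0.9814·0.8365 − 180·0.9418·0.7549 = 180.6070 − 127.9737 = 52.6334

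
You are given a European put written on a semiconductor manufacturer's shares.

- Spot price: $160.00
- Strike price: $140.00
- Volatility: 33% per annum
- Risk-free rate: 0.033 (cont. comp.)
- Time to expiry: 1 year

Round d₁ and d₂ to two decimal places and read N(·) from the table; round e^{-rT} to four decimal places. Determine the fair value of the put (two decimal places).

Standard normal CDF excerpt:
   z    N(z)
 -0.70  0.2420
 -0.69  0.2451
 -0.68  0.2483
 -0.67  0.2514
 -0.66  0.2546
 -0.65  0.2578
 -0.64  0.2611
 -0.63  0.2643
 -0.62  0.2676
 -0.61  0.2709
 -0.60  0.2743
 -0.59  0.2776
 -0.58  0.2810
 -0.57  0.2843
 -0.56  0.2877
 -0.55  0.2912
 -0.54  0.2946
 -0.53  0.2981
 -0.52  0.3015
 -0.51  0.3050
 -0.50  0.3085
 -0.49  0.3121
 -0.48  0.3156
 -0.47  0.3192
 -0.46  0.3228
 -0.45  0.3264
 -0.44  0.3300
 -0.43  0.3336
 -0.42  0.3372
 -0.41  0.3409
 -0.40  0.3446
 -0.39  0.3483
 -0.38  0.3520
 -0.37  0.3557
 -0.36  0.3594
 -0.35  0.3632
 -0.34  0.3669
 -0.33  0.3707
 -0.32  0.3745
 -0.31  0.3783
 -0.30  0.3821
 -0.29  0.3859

T = 1;  σ√T = 0.3300
d₁ = [ln(160/140) + (0.033 + ½·0.33²)·1] / (σ√T) = (0.1335 + 0.0874) / 0.3300 = 0.6696 ⇒ 0.67
d₂ = 0.6696 − 0.3300 = 0.3396 ⇒ 0.34
exp(−rT) = exp(−0.033·1) = 0.9675
N(−d₂) = N(-0.34) = 0.3669;  N(−d₁) = N(-0.67) = 0.2514
P = 140·0.9675·0.3669 − 160·0.2514 = 49.6966 − 40.2240 = 9.4726

$9.47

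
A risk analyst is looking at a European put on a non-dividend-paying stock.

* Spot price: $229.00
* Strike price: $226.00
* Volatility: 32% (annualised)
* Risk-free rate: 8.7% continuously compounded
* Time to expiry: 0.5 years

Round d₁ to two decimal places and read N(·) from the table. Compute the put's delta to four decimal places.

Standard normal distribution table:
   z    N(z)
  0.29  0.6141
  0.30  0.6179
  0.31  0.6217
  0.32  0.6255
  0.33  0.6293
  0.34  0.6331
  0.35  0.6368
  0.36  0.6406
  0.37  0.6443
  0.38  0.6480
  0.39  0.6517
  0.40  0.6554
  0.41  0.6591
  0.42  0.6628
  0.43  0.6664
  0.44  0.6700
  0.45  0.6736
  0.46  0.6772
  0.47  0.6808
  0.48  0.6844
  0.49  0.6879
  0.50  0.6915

-0.3594

σ√T = 0.32·√0.5 = 0.2263
d₁ = [ln(229/226) + (0.087 + ½·0.32²)·0.5] / (σ√T) = (0.0132 + 0.0691) / 0.2263 = 0.3637 which rounds to 0.36
N(d₁) = N(0.36) = 0.6406
Δ_put = N(d₁) − 1 = 0.6406 − 1 = -0.3594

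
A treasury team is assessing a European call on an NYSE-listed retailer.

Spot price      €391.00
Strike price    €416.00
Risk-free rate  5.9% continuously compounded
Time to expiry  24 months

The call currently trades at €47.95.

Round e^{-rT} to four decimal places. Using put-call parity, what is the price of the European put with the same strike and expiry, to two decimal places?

€26.65

exp(−rT) = exp(−0.059·2) = 0.8887
Put-call parity: C − P = S − K·e^(−rT) = 391 − 416·0.8887 = 391 − 369.6992 = 21.3008
P = C − (C − P) = 47.95 − (21.3008) = 26.6492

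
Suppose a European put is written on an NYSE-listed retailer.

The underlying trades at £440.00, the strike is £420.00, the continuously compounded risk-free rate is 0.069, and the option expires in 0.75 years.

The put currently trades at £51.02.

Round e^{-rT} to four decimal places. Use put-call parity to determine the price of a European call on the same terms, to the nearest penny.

£92.19

e^(−rT) = e^(−0.069·0.75) = 0.9496
Put-call parity: C − P = S − K·e^(−rT) = 440 − 420·0.9496 = 440 − 398.8320 = 41.1680
C = P + (C − P) = 51.02 + (41.1680) = 92.1880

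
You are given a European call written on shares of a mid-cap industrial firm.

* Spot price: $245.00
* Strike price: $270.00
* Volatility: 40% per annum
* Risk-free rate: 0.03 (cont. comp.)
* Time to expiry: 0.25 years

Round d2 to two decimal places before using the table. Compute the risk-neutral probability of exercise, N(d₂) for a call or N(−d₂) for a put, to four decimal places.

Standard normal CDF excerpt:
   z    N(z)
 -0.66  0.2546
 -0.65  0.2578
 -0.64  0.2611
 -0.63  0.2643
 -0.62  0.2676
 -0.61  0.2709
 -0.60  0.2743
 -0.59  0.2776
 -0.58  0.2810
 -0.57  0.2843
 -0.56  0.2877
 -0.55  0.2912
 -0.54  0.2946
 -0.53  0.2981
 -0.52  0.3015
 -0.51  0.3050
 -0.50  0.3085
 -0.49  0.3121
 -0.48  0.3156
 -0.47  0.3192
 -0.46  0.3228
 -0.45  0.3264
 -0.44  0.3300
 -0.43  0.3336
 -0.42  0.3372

σ√T = 0.4·√0.25 = 0.2000
d₁ = [ln(245/270) + (0.03 + 0.4²/2)·0.25] / 0.2000 = [-0.0972 + 0.0275] / 0.2000 = -0.3483 ≈ -0.35
d₂ = d₁ − σ√T = -0.3483 − 0.2000 = -0.5483 ≈ -0.55
Pr(exercise) under Q = N(d₂) = 0.2912

0.2912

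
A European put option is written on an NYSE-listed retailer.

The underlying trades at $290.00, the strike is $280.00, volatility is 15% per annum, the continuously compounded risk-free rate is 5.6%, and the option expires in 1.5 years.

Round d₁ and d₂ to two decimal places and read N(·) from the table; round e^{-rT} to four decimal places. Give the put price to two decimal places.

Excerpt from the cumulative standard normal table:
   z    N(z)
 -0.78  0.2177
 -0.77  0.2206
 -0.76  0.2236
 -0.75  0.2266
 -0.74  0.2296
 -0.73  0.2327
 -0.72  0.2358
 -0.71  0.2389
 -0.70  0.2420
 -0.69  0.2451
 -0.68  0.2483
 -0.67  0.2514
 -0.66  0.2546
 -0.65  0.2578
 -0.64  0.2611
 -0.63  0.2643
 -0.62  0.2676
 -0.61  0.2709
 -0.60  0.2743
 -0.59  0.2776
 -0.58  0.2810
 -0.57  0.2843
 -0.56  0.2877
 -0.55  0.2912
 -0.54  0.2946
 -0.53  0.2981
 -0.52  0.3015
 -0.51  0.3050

$7.48

σ√T = 0.15·√1.5 = 0.1837
d₁ = [ln(290/280) + (0.056 + 0.15²/2)·1.5] / 0.1837 = [0.0351 + 0.1009] / 0.1837 = 0.7401 ≈ 0.74
d₂ = d₁ − σ√T = 0.7401 − 0.1837 = 0.5564 ≈ 0.56
exp(−rT) = exp(−0.056·1.5) = 0.9194
N(−d₂) = N(-0.56) = 0.2877;  N(−d₁) = N(-0.74) = 0.2296
P = 280·0.9194·0.2877 − 290·0.2296 = 74.0632 − 66.5840 = 7.4792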